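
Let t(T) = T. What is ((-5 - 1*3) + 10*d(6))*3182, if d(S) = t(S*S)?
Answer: 1120064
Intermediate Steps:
d(S) = S² (d(S) = S*S = S²)
((-5 - 1*3) + 10*d(6))*3182 = ((-5 - 1*3) + 10*6²)*3182 = ((-5 - 3) + 10*36)*3182 = (-8 + 360)*3182 = 352*3182 = 1120064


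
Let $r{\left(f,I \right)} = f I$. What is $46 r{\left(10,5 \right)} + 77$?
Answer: $2377$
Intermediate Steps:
$r{\left(f,I \right)} = I f$
$46 r{\left(10,5 \right)} + 77 = 46 \cdot 5 \cdot 10 + 77 = 46 \cdot 50 + 77 = 2300 + 77 = 2377$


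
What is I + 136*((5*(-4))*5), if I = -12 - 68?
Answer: -13680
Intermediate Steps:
I = -80
I + 136*((5*(-4))*5) = -80 + 136*((5*(-4))*5) = -80 + 136*(-20*5) = -80 + 136*(-100) = -80 - 13600 = -13680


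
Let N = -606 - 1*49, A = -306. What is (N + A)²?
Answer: 923521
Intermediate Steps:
N = -655 (N = -606 - 49 = -655)
(N + A)² = (-655 - 306)² = (-961)² = 923521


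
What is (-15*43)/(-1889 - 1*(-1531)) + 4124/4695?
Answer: 4504667/1680810 ≈ 2.6801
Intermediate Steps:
(-15*43)/(-1889 - 1*(-1531)) + 4124/4695 = -645/(-1889 + 1531) + 4124*(1/4695) = -645/(-358) + 4124/4695 = -645*(-1/358) + 4124/4695 = 645/358 + 4124/4695 = 4504667/1680810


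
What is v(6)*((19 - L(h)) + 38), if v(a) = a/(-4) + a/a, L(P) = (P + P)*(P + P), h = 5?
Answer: 43/2 ≈ 21.500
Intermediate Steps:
L(P) = 4*P**2 (L(P) = (2*P)*(2*P) = 4*P**2)
v(a) = 1 - a/4 (v(a) = a*(-1/4) + 1 = -a/4 + 1 = 1 - a/4)
v(6)*((19 - L(h)) + 38) = (1 - 1/4*6)*((19 - 4*5**2) + 38) = (1 - 3/2)*((19 - 4*25) + 38) = -((19 - 1*100) + 38)/2 = -((19 - 100) + 38)/2 = -(-81 + 38)/2 = -1/2*(-43) = 43/2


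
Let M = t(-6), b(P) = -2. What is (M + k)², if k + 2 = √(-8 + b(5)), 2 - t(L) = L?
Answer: (6 + I*√10)² ≈ 26.0 + 37.947*I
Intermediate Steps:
t(L) = 2 - L
k = -2 + I*√10 (k = -2 + √(-8 - 2) = -2 + √(-10) = -2 + I*√10 ≈ -2.0 + 3.1623*I)
M = 8 (M = 2 - 1*(-6) = 2 + 6 = 8)
(M + k)² = (8 + (-2 + I*√10))² = (6 + I*√10)²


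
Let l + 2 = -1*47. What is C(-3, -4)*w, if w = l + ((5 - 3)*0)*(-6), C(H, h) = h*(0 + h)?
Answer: -784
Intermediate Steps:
C(H, h) = h² (C(H, h) = h*h = h²)
l = -49 (l = -2 - 1*47 = -2 - 47 = -49)
w = -49 (w = -49 + ((5 - 3)*0)*(-6) = -49 + (2*0)*(-6) = -49 + 0*(-6) = -49 + 0 = -49)
C(-3, -4)*w = (-4)²*(-49) = 16*(-49) = -784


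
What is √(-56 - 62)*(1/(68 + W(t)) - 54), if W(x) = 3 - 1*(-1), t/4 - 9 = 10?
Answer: -3887*I*√118/72 ≈ -586.44*I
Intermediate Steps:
t = 76 (t = 36 + 4*10 = 36 + 40 = 76)
W(x) = 4 (W(x) = 3 + 1 = 4)
√(-56 - 62)*(1/(68 + W(t)) - 54) = √(-56 - 62)*(1/(68 + 4) - 54) = √(-118)*(1/72 - 54) = (I*√118)*(1/72 - 54) = (I*√118)*(-3887/72) = -3887*I*√118/72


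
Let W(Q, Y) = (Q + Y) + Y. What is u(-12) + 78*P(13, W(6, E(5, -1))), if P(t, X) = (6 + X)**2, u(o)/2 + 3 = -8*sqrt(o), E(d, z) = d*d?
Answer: 299826 - 32*I*sqrt(3) ≈ 2.9983e+5 - 55.426*I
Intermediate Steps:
E(d, z) = d**2
W(Q, Y) = Q + 2*Y
u(o) = -6 - 16*sqrt(o) (u(o) = -6 + 2*(-8*sqrt(o)) = -6 - 16*sqrt(o))
u(-12) + 78*P(13, W(6, E(5, -1))) = (-6 - 32*I*sqrt(3)) + 78*(6 + (6 + 2*5**2))**2 = (-6 - 32*I*sqrt(3)) + 78*(6 + (6 + 2*25))**2 = (-6 - 32*I*sqrt(3)) + 78*(6 + (6 + 50))**2 = (-6 - 32*I*sqrt(3)) + 78*(6 + 56)**2 = (-6 - 32*I*sqrt(3)) + 78*62**2 = (-6 - 32*I*sqrt(3)) + 78*3844 = (-6 - 32*I*sqrt(3)) + 299832 = 299826 - 32*I*sqrt(3)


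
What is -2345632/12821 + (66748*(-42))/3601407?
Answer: -2827839366920/15391213049 ≈ -183.73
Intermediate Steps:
-2345632/12821 + (66748*(-42))/3601407 = -2345632*1/12821 - 2803416*1/3601407 = -2345632/12821 - 934472/1200469 = -2827839366920/15391213049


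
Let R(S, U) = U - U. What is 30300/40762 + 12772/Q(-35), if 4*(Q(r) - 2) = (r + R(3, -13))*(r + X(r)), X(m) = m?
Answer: 539231614/25048249 ≈ 21.528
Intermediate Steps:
R(S, U) = 0
Q(r) = 2 + r²/2 (Q(r) = 2 + ((r + 0)*(r + r))/4 = 2 + (r*(2*r))/4 = 2 + (2*r²)/4 = 2 + r²/2)
30300/40762 + 12772/Q(-35) = 30300/40762 + 12772/(2 + (½)*(-35)²) = 30300*(1/40762) + 12772/(2 + (½)*1225) = 15150/20381 + 12772/(2 + 1225/2) = 15150/20381 + 12772/(1229/2) = 15150/20381 + 12772*(2/1229) = 15150/20381 + 25544/1229 = 539231614/25048249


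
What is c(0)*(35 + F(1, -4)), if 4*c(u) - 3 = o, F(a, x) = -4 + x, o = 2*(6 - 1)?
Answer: 351/4 ≈ 87.750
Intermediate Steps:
o = 10 (o = 2*5 = 10)
c(u) = 13/4 (c(u) = ¾ + (¼)*10 = ¾ + 5/2 = 13/4)
c(0)*(35 + F(1, -4)) = 13*(35 + (-4 - 4))/4 = 13*(35 - 8)/4 = (13/4)*27 = 351/4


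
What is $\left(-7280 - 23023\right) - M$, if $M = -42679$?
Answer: $12376$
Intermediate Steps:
$\left(-7280 - 23023\right) - M = \left(-7280 - 23023\right) - -42679 = -30303 + 42679 = 12376$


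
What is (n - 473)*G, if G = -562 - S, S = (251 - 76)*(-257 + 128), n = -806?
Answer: -28154627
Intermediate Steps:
S = -22575 (S = 175*(-129) = -22575)
G = 22013 (G = -562 - 1*(-22575) = -562 + 22575 = 22013)
(n - 473)*G = (-806 - 473)*22013 = -1279*22013 = -28154627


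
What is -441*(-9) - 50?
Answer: 3919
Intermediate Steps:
-441*(-9) - 50 = -147*(-27) - 50 = 3969 - 50 = 3919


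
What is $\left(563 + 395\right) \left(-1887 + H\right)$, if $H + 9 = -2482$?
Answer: $-4194124$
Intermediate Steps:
$H = -2491$ ($H = -9 - 2482 = -2491$)
$\left(563 + 395\right) \left(-1887 + H\right) = \left(563 + 395\right) \left(-1887 - 2491\right) = 958 \left(-4378\right) = -4194124$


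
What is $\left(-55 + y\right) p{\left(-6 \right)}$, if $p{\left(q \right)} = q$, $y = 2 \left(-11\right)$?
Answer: $462$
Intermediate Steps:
$y = -22$
$\left(-55 + y\right) p{\left(-6 \right)} = \left(-55 - 22\right) \left(-6\right) = \left(-77\right) \left(-6\right) = 462$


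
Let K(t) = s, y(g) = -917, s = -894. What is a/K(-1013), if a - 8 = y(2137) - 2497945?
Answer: 1249427/447 ≈ 2795.1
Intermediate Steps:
K(t) = -894
a = -2498854 (a = 8 + (-917 - 2497945) = 8 - 2498862 = -2498854)
a/K(-1013) = -2498854/(-894) = -2498854*(-1/894) = 1249427/447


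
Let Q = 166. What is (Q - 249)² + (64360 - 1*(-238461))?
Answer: 309710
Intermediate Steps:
(Q - 249)² + (64360 - 1*(-238461)) = (166 - 249)² + (64360 - 1*(-238461)) = (-83)² + (64360 + 238461) = 6889 + 302821 = 309710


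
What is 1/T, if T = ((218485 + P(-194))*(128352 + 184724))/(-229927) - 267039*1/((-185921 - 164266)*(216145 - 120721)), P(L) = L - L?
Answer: -853699644489664/253972404189806711503 ≈ -3.3614e-6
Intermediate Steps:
P(L) = 0
T = -253972404189806711503/853699644489664 (T = ((218485 + 0)*(128352 + 184724))/(-229927) - 267039*1/((-185921 - 164266)*(216145 - 120721)) = (218485*313076)*(-1/229927) - 267039/((-350187*95424)) = 68402409860*(-1/229927) - 267039/(-33416244288) = -68402409860/229927 - 267039*(-1/33416244288) = -68402409860/229927 + 29671/3712916032 = -253972404189806711503/853699644489664 ≈ -2.9750e+5)
1/T = 1/(-253972404189806711503/853699644489664) = -853699644489664/253972404189806711503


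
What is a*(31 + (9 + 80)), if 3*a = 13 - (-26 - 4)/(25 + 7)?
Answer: 1115/2 ≈ 557.50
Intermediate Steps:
a = 223/48 (a = (13 - (-26 - 4)/(25 + 7))/3 = (13 - (-30)/32)/3 = (13 - 1*(-15/16))/3 = (13 + 15/16)/3 = (1/3)*(223/16) = 223/48 ≈ 4.6458)
a*(31 + (9 + 80)) = 223*(31 + (9 + 80))/48 = 223*(31 + 89)/48 = (223/48)*120 = 1115/2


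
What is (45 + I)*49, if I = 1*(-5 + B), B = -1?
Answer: 1911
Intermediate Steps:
I = -6 (I = 1*(-5 - 1) = 1*(-6) = -6)
(45 + I)*49 = (45 - 6)*49 = 39*49 = 1911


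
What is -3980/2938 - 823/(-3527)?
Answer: -5809743/5181163 ≈ -1.1213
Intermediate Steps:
-3980/2938 - 823/(-3527) = -3980*1/2938 - 823*(-1/3527) = -1990/1469 + 823/3527 = -5809743/5181163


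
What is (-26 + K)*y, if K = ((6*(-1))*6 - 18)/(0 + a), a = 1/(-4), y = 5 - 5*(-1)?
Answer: 1900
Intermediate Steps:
y = 10 (y = 5 + 5 = 10)
a = -¼ ≈ -0.25000
K = 216 (K = ((6*(-1))*6 - 18)/(0 - ¼) = (-6*6 - 18)/(-¼) = (-36 - 18)*(-4) = -54*(-4) = 216)
(-26 + K)*y = (-26 + 216)*10 = 190*10 = 1900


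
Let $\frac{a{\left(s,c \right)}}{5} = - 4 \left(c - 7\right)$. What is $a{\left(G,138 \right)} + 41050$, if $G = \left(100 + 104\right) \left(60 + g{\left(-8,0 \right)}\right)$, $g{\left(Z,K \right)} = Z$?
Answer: $38430$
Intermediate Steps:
$G = 10608$ ($G = \left(100 + 104\right) \left(60 - 8\right) = 204 \cdot 52 = 10608$)
$a{\left(s,c \right)} = 140 - 20 c$ ($a{\left(s,c \right)} = 5 \left(- 4 \left(c - 7\right)\right) = 5 \left(- 4 \left(-7 + c\right)\right) = 5 \left(28 - 4 c\right) = 140 - 20 c$)
$a{\left(G,138 \right)} + 41050 = \left(140 - 2760\right) + 41050 = -2620 + 41050 = 38430$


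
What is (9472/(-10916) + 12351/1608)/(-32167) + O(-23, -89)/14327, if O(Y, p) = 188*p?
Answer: -787418290628251/674115239675096 ≈ -1.1681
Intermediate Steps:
(9472/(-10916) + 12351/1608)/(-32167) + O(-23, -89)/14327 = (9472/(-10916) + 12351/1608)/(-32167) + (188*(-89))/14327 = (9472*(-1/10916) + 12351*(1/1608))*(-1/32167) - 16732*1/14327 = (-2368/2729 + 4117/536)*(-1/32167) - 16732/14327 = (9966045/1462744)*(-1/32167) - 16732/14327 = -9966045/47052086248 - 16732/14327 = -787418290628251/674115239675096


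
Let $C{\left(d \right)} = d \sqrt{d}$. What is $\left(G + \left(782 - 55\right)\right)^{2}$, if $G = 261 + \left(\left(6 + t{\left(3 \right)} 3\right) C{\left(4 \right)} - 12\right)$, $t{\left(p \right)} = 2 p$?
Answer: $1364224$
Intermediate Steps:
$C{\left(d \right)} = d^{\frac{3}{2}}$
$G = 441$ ($G = 261 - \left(12 - \left(6 + 2 \cdot 3 \cdot 3\right) 4^{\frac{3}{2}}\right) = 261 - \left(12 - \left(6 + 6 \cdot 3\right) 8\right) = 261 - \left(12 - \left(6 + 18\right) 8\right) = 261 + \left(24 \cdot 8 - 12\right) = 261 + \left(192 - 12\right) = 261 + 180 = 441$)
$\left(G + \left(782 - 55\right)\right)^{2} = \left(441 + \left(782 - 55\right)\right)^{2} = \left(441 + 727\right)^{2} = 1168^{2} = 1364224$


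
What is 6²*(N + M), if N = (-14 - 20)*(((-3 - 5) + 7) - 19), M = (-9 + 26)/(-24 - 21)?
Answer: 122332/5 ≈ 24466.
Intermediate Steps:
M = -17/45 (M = 17/(-45) = 17*(-1/45) = -17/45 ≈ -0.37778)
N = 680 (N = -34*((-8 + 7) - 19) = -34*(-1 - 19) = -34*(-20) = 680)
6²*(N + M) = 6²*(680 - 17/45) = 36*(30583/45) = 122332/5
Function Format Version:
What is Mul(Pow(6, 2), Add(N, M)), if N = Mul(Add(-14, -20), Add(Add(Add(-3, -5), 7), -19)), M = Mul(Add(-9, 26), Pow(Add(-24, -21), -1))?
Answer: Rational(122332, 5) ≈ 24466.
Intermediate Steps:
M = Rational(-17, 45) (M = Mul(17, Pow(-45, -1)) = Mul(17, Rational(-1, 45)) = Rational(-17, 45) ≈ -0.37778)
N = 680 (N = Mul(-34, Add(Add(-8, 7), -19)) = Mul(-34, Add(-1, -19)) = Mul(-34, -20) = 680)
Mul(Pow(6, 2), Add(N, M)) = Mul(Pow(6, 2), Add(680, Rational(-17, 45))) = Mul(36, Rational(30583, 45)) = Rational(122332, 5)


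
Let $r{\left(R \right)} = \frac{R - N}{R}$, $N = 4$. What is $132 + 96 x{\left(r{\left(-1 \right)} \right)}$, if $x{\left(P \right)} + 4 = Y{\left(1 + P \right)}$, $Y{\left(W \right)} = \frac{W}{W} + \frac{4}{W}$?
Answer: $-92$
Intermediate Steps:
$r{\left(R \right)} = \frac{-4 + R}{R}$ ($r{\left(R \right)} = \frac{R - 4}{R} = \frac{-4 + R}{R}$)
$Y{\left(W \right)} = 1 + \frac{4}{W}$
$x{\left(P \right)} = -4 + \frac{5 + P}{1 + P}$ ($x{\left(P \right)} = -4 + \frac{4 + \left(1 + P\right)}{1 + P} = -4 + \frac{5 + P}{1 + P}$)
$132 + 96 x{\left(r{\left(-1 \right)} \right)} = 132 + 96 \frac{1 - 3 \frac{-4 - 1}{-1}}{1 + \frac{-4 - 1}{-1}} = 132 + 96 \frac{1 - 3 \left(\left(-1\right) \left(-5\right)\right)}{1 - -5} = 132 + 96 \frac{1 - 15}{1 + 5} = 132 + 96 \frac{1 - 15}{6} = 132 + 96 \cdot \frac{1}{6} \left(-14\right) = 132 + 96 \left(- \frac{7}{3}\right) = 132 - 224 = -92$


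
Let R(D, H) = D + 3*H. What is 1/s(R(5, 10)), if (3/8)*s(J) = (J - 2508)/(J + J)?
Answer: -105/9892 ≈ -0.010615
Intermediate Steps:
s(J) = 4*(-2508 + J)/(3*J) (s(J) = 8*((J - 2508)/(J + J))/3 = 8*((-2508 + J)/((2*J)))/3 = 8*((-2508 + J)*(1/(2*J)))/3 = 8*((-2508 + J)/(2*J))/3 = 4*(-2508 + J)/(3*J))
1/s(R(5, 10)) = 1/(4/3 - 3344/(5 + 3*10)) = 1/(4/3 - 3344/(5 + 30)) = 1/(4/3 - 3344/35) = 1/(-9892/105) = -105/9892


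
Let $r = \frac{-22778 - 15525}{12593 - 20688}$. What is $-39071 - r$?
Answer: $- \frac{316318048}{8095} \approx -39076.0$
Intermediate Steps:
$r = \frac{38303}{8095}$ ($r = - \frac{38303}{-8095} = \left(-38303\right) \left(- \frac{1}{8095}\right) = \frac{38303}{8095} \approx 4.7317$)
$-39071 - r = -39071 - \frac{38303}{8095} = - \frac{316318048}{8095}$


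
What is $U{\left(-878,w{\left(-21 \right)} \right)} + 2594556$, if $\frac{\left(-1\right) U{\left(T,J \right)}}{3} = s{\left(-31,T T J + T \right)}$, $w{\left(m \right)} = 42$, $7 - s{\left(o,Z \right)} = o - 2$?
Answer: $2594436$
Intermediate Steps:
$s{\left(o,Z \right)} = 9 - o$ ($s{\left(o,Z \right)} = 7 - \left(o - 2\right) = 7 - \left(-2 + o\right) = 9 - o$)
$U{\left(T,J \right)} = -120$ ($U{\left(T,J \right)} = - 3 \left(9 - -31\right) = - 3 \left(9 + 31\right) = \left(-3\right) 40 = -120$)
$U{\left(-878,w{\left(-21 \right)} \right)} + 2594556 = -120 + 2594556 = 2594436$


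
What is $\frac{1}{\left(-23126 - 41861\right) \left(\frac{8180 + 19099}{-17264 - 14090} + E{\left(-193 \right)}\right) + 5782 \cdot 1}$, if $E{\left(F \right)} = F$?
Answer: $\frac{31354}{395211332015} \approx 7.9335 \cdot 10^{-8}$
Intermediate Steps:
$\frac{1}{\left(-23126 - 41861\right) \left(\frac{8180 + 19099}{-17264 - 14090} + E{\left(-193 \right)}\right) + 5782 \cdot 1} = \frac{1}{\left(-23126 - 41861\right) \left(\frac{8180 + 19099}{-17264 - 14090} - 193\right) + 5782 \cdot 1} = \frac{1}{- 64987 \left(\frac{27279}{-31354} - 193\right) + 5782} = \frac{1}{- 64987 \left(27279 \left(- \frac{1}{31354}\right) - 193\right) + 5782} = \frac{1}{- 64987 \left(- \frac{27279}{31354} - 193\right) + 5782} = \frac{1}{\left(-64987\right) \left(- \frac{6078601}{31354}\right) + 5782} = \frac{1}{\frac{395030043187}{31354} + 5782} = \frac{1}{\frac{395211332015}{31354}} = \frac{31354}{395211332015}$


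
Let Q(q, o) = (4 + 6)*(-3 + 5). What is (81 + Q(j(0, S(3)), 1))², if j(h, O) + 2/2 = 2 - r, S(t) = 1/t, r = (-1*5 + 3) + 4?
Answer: 10201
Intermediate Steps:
r = 2 (r = (-5 + 3) + 4 = -2 + 4 = 2)
j(h, O) = -1 (j(h, O) = -1 + (2 - 1*2) = -1 + (2 - 2) = -1 + 0 = -1)
Q(q, o) = 20 (Q(q, o) = 10*2 = 20)
(81 + Q(j(0, S(3)), 1))² = (81 + 20)² = 101² = 10201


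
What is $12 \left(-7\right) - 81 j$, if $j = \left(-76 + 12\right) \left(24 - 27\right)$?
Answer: $-15636$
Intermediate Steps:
$j = 192$ ($j = \left(-64\right) \left(-3\right) = 192$)
$12 \left(-7\right) - 81 j = 12 \left(-7\right) - 15552 = -84 - 15552 = -15636$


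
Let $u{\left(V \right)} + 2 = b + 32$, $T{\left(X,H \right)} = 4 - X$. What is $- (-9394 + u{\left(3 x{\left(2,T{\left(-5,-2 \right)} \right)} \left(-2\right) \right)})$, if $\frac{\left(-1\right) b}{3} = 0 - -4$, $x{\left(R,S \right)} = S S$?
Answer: $9376$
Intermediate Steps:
$x{\left(R,S \right)} = S^{2}$
$b = -12$ ($b = - 3 \left(0 - -4\right) = - 3 \left(0 + 4\right) = \left(-3\right) 4 = -12$)
$u{\left(V \right)} = 18$ ($u{\left(V \right)} = -2 + \left(-12 + 32\right) = -2 + 20 = 18$)
$- (-9394 + u{\left(3 x{\left(2,T{\left(-5,-2 \right)} \right)} \left(-2\right) \right)}) = - (-9394 + 18) = \left(-1\right) \left(-9376\right) = 9376$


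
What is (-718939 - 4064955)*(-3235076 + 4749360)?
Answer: -7244174141896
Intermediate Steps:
(-718939 - 4064955)*(-3235076 + 4749360) = -4783894*1514284 = -7244174141896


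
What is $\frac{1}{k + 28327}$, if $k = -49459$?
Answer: $- \frac{1}{21132} \approx -4.7322 \cdot 10^{-5}$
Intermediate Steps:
$\frac{1}{k + 28327} = \frac{1}{-49459 + 28327} = \frac{1}{-21132} = - \frac{1}{21132}$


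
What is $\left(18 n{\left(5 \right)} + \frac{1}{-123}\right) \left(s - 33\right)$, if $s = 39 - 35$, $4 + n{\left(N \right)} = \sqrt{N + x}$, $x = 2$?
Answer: $\frac{256853}{123} - 522 \sqrt{7} \approx 707.15$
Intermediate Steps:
$n{\left(N \right)} = -4 + \sqrt{2 + N}$ ($n{\left(N \right)} = -4 + \sqrt{N + 2} = -4 + \sqrt{2 + N}$)
$s = 4$
$\left(18 n{\left(5 \right)} + \frac{1}{-123}\right) \left(s - 33\right) = \left(18 \left(-4 + \sqrt{2 + 5}\right) + \frac{1}{-123}\right) \left(4 - 33\right) = \left(18 \left(-4 + \sqrt{7}\right) - \frac{1}{123}\right) \left(-29\right) = \left(\left(-72 + 18 \sqrt{7}\right) - \frac{1}{123}\right) \left(-29\right) = \left(- \frac{8857}{123} + 18 \sqrt{7}\right) \left(-29\right) = \frac{256853}{123} - 522 \sqrt{7}$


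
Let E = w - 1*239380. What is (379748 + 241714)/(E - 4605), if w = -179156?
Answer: -207154/141047 ≈ -1.4687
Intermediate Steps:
E = -418536 (E = -179156 - 1*239380 = -179156 - 239380 = -418536)
(379748 + 241714)/(E - 4605) = (379748 + 241714)/(-418536 - 4605) = 621462/(-423141) = 621462*(-1/423141) = -207154/141047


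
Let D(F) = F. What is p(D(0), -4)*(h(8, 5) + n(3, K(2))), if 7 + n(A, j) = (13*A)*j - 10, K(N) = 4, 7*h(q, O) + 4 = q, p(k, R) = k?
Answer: 0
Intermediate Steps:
h(q, O) = -4/7 + q/7
n(A, j) = -17 + 13*A*j (n(A, j) = -7 + ((13*A)*j - 10) = -7 + (13*A*j - 10) = -7 + (-10 + 13*A*j) = -17 + 13*A*j)
p(D(0), -4)*(h(8, 5) + n(3, K(2))) = 0*((-4/7 + (⅐)*8) + (-17 + 13*3*4)) = 0*((-4/7 + 8/7) + (-17 + 156)) = 0*(4/7 + 139) = 0*(977/7) = 0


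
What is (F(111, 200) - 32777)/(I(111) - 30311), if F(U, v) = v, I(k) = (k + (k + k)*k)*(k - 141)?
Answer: 32577/772901 ≈ 0.042149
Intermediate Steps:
I(k) = (-141 + k)*(k + 2*k²) (I(k) = (k + (2*k)*k)*(-141 + k) = (k + 2*k²)*(-141 + k) = (-141 + k)*(k + 2*k²))
(F(111, 200) - 32777)/(I(111) - 30311) = (200 - 32777)/(111*(-141 - 281*111 + 2*111²) - 30311) = -32577/(111*(-141 - 31191 + 2*12321) - 30311) = -32577/(111*(-141 - 31191 + 24642) - 30311) = -32577/(111*(-6690) - 30311) = -32577/(-742590 - 30311) = -32577/(-772901) = -32577*(-1/772901) = 32577/772901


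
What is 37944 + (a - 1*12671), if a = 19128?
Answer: 44401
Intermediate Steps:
37944 + (a - 1*12671) = 37944 + (19128 - 1*12671) = 37944 + (19128 - 12671) = 37944 + 6457 = 44401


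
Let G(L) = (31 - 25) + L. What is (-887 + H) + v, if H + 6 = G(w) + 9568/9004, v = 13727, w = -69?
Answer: 28749913/2251 ≈ 12772.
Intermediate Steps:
G(L) = 6 + L
H = -152927/2251 (H = -6 + ((6 - 69) + 9568/9004) = -6 + (-63 + 9568*(1/9004)) = -6 + (-63 + 2392/2251) = -6 - 139421/2251 = -152927/2251 ≈ -67.937)
(-887 + H) + v = (-887 - 152927/2251) + 13727 = -2149564/2251 + 13727 = 28749913/2251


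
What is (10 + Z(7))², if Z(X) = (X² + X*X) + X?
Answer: 13225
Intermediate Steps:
Z(X) = X + 2*X² (Z(X) = (X² + X²) + X = 2*X² + X = X + 2*X²)
(10 + Z(7))² = (10 + 7*(1 + 2*7))² = (10 + 7*(1 + 14))² = (10 + 7*15)² = (10 + 105)² = 115² = 13225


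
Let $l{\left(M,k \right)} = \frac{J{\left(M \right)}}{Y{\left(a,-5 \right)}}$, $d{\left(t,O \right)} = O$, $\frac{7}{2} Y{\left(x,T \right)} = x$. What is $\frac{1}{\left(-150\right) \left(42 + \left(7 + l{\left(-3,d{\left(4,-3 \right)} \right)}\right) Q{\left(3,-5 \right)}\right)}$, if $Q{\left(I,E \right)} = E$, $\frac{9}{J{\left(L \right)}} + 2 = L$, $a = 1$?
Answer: $- \frac{1}{5775} \approx -0.00017316$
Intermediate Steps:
$J{\left(L \right)} = \frac{9}{-2 + L}$
$Y{\left(x,T \right)} = \frac{2 x}{7}$
$l{\left(M,k \right)} = \frac{63}{2 \left(-2 + M\right)}$ ($l{\left(M,k \right)} = \frac{9 \frac{1}{-2 + M}}{\frac{2}{7} \cdot 1} = \frac{9 \frac{1}{-2 + M}}{\frac{2}{7}} = \frac{9}{-2 + M} \frac{7}{2} = \frac{63}{2 \left(-2 + M\right)}$)
$\frac{1}{\left(-150\right) \left(42 + \left(7 + l{\left(-3,d{\left(4,-3 \right)} \right)}\right) Q{\left(3,-5 \right)}\right)} = \frac{1}{\left(-150\right) \left(42 + \left(7 + \frac{63}{2 \left(-2 - 3\right)}\right) \left(-5\right)\right)} = \frac{1}{\left(-150\right) \left(42 + \left(7 + \frac{63}{2 \left(-5\right)}\right) \left(-5\right)\right)} = \frac{1}{\left(-150\right) \left(42 + \left(7 + \frac{63}{2} \left(- \frac{1}{5}\right)\right) \left(-5\right)\right)} = \frac{1}{\left(-150\right) \left(42 + \left(7 - \frac{63}{10}\right) \left(-5\right)\right)} = \frac{1}{\left(-150\right) \left(42 + \frac{7}{10} \left(-5\right)\right)} = \frac{1}{\left(-150\right) \left(42 - \frac{7}{2}\right)} = \frac{1}{\left(-150\right) \frac{77}{2}} = \frac{1}{-5775} = - \frac{1}{5775}$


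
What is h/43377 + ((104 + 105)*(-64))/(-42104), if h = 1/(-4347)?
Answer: 16593263795/52231069863 ≈ 0.31769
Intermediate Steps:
h = -1/4347 ≈ -0.00023004
h/43377 + ((104 + 105)*(-64))/(-42104) = -1/4347/43377 + ((104 + 105)*(-64))/(-42104) = -1/4347*1/43377 + (209*(-64))*(-1/42104) = -1/188559819 - 13376*(-1/42104) = -1/188559819 + 88/277 = 16593263795/52231069863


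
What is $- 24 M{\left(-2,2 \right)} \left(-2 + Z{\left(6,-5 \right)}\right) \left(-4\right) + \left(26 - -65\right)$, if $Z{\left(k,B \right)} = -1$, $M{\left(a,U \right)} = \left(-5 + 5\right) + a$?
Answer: $667$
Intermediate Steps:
$M{\left(a,U \right)} = a$ ($M{\left(a,U \right)} = 0 + a = a$)
$- 24 M{\left(-2,2 \right)} \left(-2 + Z{\left(6,-5 \right)}\right) \left(-4\right) + \left(26 - -65\right) = - 24 - 2 \left(-2 - 1\right) \left(-4\right) + \left(26 - -65\right) = - 24 \left(-2\right) \left(-3\right) \left(-4\right) + \left(26 + 65\right) = - 24 \cdot 6 \left(-4\right) + 91 = \left(-24\right) \left(-24\right) + 91 = 576 + 91 = 667$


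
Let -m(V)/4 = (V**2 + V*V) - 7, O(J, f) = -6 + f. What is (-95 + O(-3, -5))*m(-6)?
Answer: 27560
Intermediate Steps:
m(V) = 28 - 8*V**2 (m(V) = -4*((V**2 + V*V) - 7) = -4*((V**2 + V**2) - 7) = -4*(2*V**2 - 7) = -4*(-7 + 2*V**2) = 28 - 8*V**2)
(-95 + O(-3, -5))*m(-6) = (-95 + (-6 - 5))*(28 - 8*(-6)**2) = (-95 - 11)*(28 - 8*36) = -106*(28 - 288) = -106*(-260) = 27560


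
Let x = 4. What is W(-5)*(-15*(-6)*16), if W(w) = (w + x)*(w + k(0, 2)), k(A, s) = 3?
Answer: 2880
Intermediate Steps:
W(w) = (3 + w)*(4 + w) (W(w) = (w + 4)*(w + 3) = (4 + w)*(3 + w) = (3 + w)*(4 + w))
W(-5)*(-15*(-6)*16) = (12 + (-5)**2 + 7*(-5))*(-15*(-6)*16) = (12 + 25 - 35)*(90*16) = 2*1440 = 2880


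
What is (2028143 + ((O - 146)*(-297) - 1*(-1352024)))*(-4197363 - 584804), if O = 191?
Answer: -16100609419934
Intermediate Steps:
(2028143 + ((O - 146)*(-297) - 1*(-1352024)))*(-4197363 - 584804) = (2028143 + ((191 - 146)*(-297) - 1*(-1352024)))*(-4197363 - 584804) = (2028143 + (45*(-297) + 1352024))*(-4782167) = (2028143 + (-13365 + 1352024))*(-4782167) = (2028143 + 1338659)*(-4782167) = 3366802*(-4782167) = -16100609419934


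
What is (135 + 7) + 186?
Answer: 328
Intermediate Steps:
(135 + 7) + 186 = 142 + 186 = 328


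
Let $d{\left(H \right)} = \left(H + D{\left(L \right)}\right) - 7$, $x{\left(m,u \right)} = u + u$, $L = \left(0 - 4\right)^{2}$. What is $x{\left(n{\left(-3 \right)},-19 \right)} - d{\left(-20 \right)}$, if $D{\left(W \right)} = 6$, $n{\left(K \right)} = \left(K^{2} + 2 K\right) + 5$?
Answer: $-17$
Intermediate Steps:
$L = 16$ ($L = \left(-4\right)^{2} = 16$)
$n{\left(K \right)} = 5 + K^{2} + 2 K$
$x{\left(m,u \right)} = 2 u$
$d{\left(H \right)} = -1 + H$ ($d{\left(H \right)} = \left(H + 6\right) - 7 = \left(6 + H\right) - 7 = -1 + H$)
$x{\left(n{\left(-3 \right)},-19 \right)} - d{\left(-20 \right)} = 2 \left(-19\right) - \left(-1 - 20\right) = -38 - -21 = -38 + 21 = -17$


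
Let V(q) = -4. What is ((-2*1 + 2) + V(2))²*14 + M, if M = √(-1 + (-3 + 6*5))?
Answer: 224 + √26 ≈ 229.10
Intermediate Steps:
M = √26 (M = √(-1 + (-3 + 30)) = √(-1 + 27) = √26 ≈ 5.0990)
((-2*1 + 2) + V(2))²*14 + M = ((-2*1 + 2) - 4)²*14 + √26 = ((-2 + 2) - 4)²*14 + √26 = (0 - 4)²*14 + √26 = (-4)²*14 + √26 = 16*14 + √26 = 224 + √26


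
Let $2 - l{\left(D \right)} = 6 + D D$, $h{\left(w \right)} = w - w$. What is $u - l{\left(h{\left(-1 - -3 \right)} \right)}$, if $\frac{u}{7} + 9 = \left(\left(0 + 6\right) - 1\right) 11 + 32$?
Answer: $550$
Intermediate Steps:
$h{\left(w \right)} = 0$
$l{\left(D \right)} = -4 - D^{2}$ ($l{\left(D \right)} = 2 - \left(6 + D D\right) = 2 - \left(6 + D^{2}\right) = -4 - D^{2}$)
$u = 546$ ($u = -63 + 7 \left(\left(\left(0 + 6\right) - 1\right) 11 + 32\right) = -63 + 7 \left(\left(6 - 1\right) 11 + 32\right) = -63 + 7 \left(5 \cdot 11 + 32\right) = -63 + 7 \left(55 + 32\right) = -63 + 7 \cdot 87 = -63 + 609 = 546$)
$u - l{\left(h{\left(-1 - -3 \right)} \right)} = 546 - \left(-4 - 0^{2}\right) = 546 - \left(-4 - 0\right) = 546 - \left(-4 + 0\right) = 546 - -4 = 546 + 4 = 550$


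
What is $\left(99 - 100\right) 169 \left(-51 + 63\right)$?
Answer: $-2028$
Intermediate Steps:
$\left(99 - 100\right) 169 \left(-51 + 63\right) = \left(-1\right) 169 \cdot 12 = \left(-169\right) 12 = -2028$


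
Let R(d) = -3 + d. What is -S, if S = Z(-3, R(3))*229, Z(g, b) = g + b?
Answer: 687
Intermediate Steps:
Z(g, b) = b + g
S = -687 (S = ((-3 + 3) - 3)*229 = (0 - 3)*229 = -3*229 = -687)
-S = -1*(-687) = 687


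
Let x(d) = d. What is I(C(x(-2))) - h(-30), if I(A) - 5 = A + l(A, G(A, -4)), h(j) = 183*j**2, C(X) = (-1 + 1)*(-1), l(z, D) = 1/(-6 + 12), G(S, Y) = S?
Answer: -988169/6 ≈ -1.6469e+5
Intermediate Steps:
l(z, D) = 1/6
C(X) = 0 (C(X) = 0*(-1) = 0)
I(A) = 31/6 + A (I(A) = 5 + (A + 1/6) = 5 + (1/6 + A) = 31/6 + A)
I(C(x(-2))) - h(-30) = (31/6 + 0) - 183*(-30)**2 = 31/6 - 183*900 = 31/6 - 1*164700 = 31/6 - 164700 = -988169/6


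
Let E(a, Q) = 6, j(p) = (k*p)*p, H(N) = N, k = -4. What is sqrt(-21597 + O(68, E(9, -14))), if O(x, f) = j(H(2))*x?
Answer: I*sqrt(22685) ≈ 150.62*I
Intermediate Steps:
j(p) = -4*p**2 (j(p) = (-4*p)*p = -4*p**2)
O(x, f) = -16*x (O(x, f) = (-4*2**2)*x = (-4*4)*x = -16*x)
sqrt(-21597 + O(68, E(9, -14))) = sqrt(-21597 - 16*68) = sqrt(-21597 - 1088) = sqrt(-22685) = I*sqrt(22685)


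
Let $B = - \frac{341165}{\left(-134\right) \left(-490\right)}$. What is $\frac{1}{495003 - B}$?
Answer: $\frac{13132}{6500447629} \approx 2.0202 \cdot 10^{-6}$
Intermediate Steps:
$B = - \frac{68233}{13132}$ ($B = - \frac{341165}{65660} = \left(-341165\right) \frac{1}{65660} = - \frac{68233}{13132} \approx -5.1959$)
$\frac{1}{495003 - B} = \frac{1}{495003 - - \frac{68233}{13132}} = \frac{1}{495003 + \frac{68233}{13132}} = \frac{1}{\frac{6500447629}{13132}} = \frac{13132}{6500447629}$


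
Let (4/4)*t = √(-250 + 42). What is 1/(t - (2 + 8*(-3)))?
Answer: 11/346 - I*√13/173 ≈ 0.031792 - 0.020841*I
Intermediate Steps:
t = 4*I*√13 (t = √(-250 + 42) = √(-208) = 4*I*√13 ≈ 14.422*I)
1/(t - (2 + 8*(-3))) = 1/(4*I*√13 - (2 + 8*(-3))) = 1/(4*I*√13 - (2 - 24)) = 1/(4*I*√13 - 1*(-22)) = 1/(4*I*√13 + 22) = 1/(22 + 4*I*√13)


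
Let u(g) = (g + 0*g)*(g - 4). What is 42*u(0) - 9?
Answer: -9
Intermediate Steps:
u(g) = g*(-4 + g) (u(g) = (g + 0)*(-4 + g) = g*(-4 + g))
42*u(0) - 9 = 42*(0*(-4 + 0)) - 9 = 42*(0*(-4)) - 9 = 42*0 - 9 = 0 - 9 = -9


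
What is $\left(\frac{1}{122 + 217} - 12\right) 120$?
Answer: $- \frac{162680}{113} \approx -1439.6$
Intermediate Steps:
$\left(\frac{1}{122 + 217} - 12\right) 120 = \left(\frac{1}{339} - 12\right) 120 = \left(- \frac{4067}{339}\right) 120 = - \frac{162680}{113}$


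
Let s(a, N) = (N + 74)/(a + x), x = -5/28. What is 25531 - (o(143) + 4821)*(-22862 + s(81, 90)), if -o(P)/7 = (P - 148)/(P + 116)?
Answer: 9230215695709/83731 ≈ 1.1024e+8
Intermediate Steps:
x = -5/28 (x = -5*1/28 = -5/28 ≈ -0.17857)
o(P) = -7*(-148 + P)/(116 + P) (o(P) = -7*(P - 148)/(P + 116) = -7*(-148 + P)/(116 + P))
s(a, N) = (74 + N)/(-5/28 + a) (s(a, N) = (N + 74)/(a - 5/28) = (74 + N)/(-5/28 + a))
25531 - (o(143) + 4821)*(-22862 + s(81, 90)) = 25531 - (7*(148 - 1*143)/(116 + 143) + 4821)*(-22862 + 28*(74 + 90)/(-5 + 28*81)) = 25531 - (7*(148 - 143)/259 + 4821)*(-22862 + 28*164/(-5 + 2268)) = 25531 - (7*(1/259)*5 + 4821)*(-22862 + 28*164/2263) = 25531 - (5/37 + 4821)*(-22862 + 28*(1/2263)*164) = 25531 - 178382*(-22862 + 4592/2263)/37 = 25531 - 178382*(-51732114)/(37*2263) = 25531 - 1*(-9228077959548/83731) = 25531 + 9228077959548/83731 = 9230215695709/83731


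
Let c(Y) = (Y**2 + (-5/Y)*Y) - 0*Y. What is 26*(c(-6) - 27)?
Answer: 104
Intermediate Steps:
c(Y) = -5 + Y**2 (c(Y) = (Y**2 - 5) - 1*0 = (-5 + Y**2) + 0 = -5 + Y**2)
26*(c(-6) - 27) = 26*((-5 + (-6)**2) - 27) = 26*((-5 + 36) - 27) = 26*(31 - 27) = 26*4 = 104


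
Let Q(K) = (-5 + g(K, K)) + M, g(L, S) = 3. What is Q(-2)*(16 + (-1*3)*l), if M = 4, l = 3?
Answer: 14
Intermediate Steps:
Q(K) = 2 (Q(K) = (-5 + 3) + 4 = -2 + 4 = 2)
Q(-2)*(16 + (-1*3)*l) = 2*(16 - 1*3*3) = 2*(16 - 3*3) = 2*(16 - 9) = 2*7 = 14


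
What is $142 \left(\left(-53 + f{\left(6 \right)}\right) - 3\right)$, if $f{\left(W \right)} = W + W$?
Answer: $-6248$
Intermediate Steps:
$f{\left(W \right)} = 2 W$
$142 \left(\left(-53 + f{\left(6 \right)}\right) - 3\right) = 142 \left(\left(-53 + 2 \cdot 6\right) - 3\right) = 142 \left(\left(-53 + 12\right) + \left(-77 + 74\right)\right) = 142 \left(-41 - 3\right) = 142 \left(-44\right) = -6248$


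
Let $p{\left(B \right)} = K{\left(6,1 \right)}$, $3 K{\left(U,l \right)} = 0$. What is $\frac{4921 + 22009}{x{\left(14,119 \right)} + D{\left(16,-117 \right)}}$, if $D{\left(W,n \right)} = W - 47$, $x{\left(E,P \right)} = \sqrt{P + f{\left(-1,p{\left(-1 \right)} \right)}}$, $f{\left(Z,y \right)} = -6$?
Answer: $- \frac{417415}{424} - \frac{13465 \sqrt{113}}{424} \approx -1322.1$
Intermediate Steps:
$K{\left(U,l \right)} = 0$ ($K{\left(U,l \right)} = \frac{1}{3} \cdot 0 = 0$)
$p{\left(B \right)} = 0$
$x{\left(E,P \right)} = \sqrt{-6 + P}$ ($x{\left(E,P \right)} = \sqrt{P - 6} = \sqrt{-6 + P}$)
$D{\left(W,n \right)} = -47 + W$ ($D{\left(W,n \right)} = W - 47 = -47 + W$)
$\frac{4921 + 22009}{x{\left(14,119 \right)} + D{\left(16,-117 \right)}} = \frac{4921 + 22009}{\sqrt{-6 + 119} + \left(-47 + 16\right)} = \frac{26930}{\sqrt{113} - 31} = \frac{26930}{-31 + \sqrt{113}}$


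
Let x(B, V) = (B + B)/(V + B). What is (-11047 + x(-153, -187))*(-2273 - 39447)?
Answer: 460843292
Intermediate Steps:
x(B, V) = 2*B/(B + V) (x(B, V) = (2*B)/(B + V) = 2*B/(B + V))
(-11047 + x(-153, -187))*(-2273 - 39447) = (-11047 + 2*(-153)/(-153 - 187))*(-2273 - 39447) = (-11047 + 2*(-153)/(-340))*(-41720) = (-11047 + 2*(-153)*(-1/340))*(-41720) = (-11047 + 9/10)*(-41720) = -110461/10*(-41720) = 460843292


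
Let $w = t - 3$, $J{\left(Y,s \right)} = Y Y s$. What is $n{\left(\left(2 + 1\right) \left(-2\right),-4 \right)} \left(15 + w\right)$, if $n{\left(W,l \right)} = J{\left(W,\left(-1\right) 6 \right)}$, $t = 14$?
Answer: $-5616$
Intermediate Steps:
$J{\left(Y,s \right)} = s Y^{2}$ ($J{\left(Y,s \right)} = Y^{2} s = s Y^{2}$)
$n{\left(W,l \right)} = - 6 W^{2}$ ($n{\left(W,l \right)} = \left(-1\right) 6 W^{2} = - 6 W^{2}$)
$w = 11$ ($w = 14 - 3 = 11$)
$n{\left(\left(2 + 1\right) \left(-2\right),-4 \right)} \left(15 + w\right) = - 6 \left(\left(2 + 1\right) \left(-2\right)\right)^{2} \left(15 + 11\right) = - 6 \left(3 \left(-2\right)\right)^{2} \cdot 26 = - 6 \left(-6\right)^{2} \cdot 26 = \left(-6\right) 36 \cdot 26 = \left(-216\right) 26 = -5616$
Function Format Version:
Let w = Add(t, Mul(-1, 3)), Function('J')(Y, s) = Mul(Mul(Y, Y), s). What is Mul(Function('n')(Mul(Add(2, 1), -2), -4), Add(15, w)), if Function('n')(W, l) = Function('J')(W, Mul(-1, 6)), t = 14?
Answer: -5616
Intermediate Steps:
Function('J')(Y, s) = Mul(s, Pow(Y, 2)) (Function('J')(Y, s) = Mul(Pow(Y, 2), s) = Mul(s, Pow(Y, 2)))
Function('n')(W, l) = Mul(-6, Pow(W, 2)) (Function('n')(W, l) = Mul(Mul(-1, 6), Pow(W, 2)) = Mul(-6, Pow(W, 2)))
w = 11 (w = Add(14, Mul(-1, 3)) = Add(14, -3) = 11)
Mul(Function('n')(Mul(Add(2, 1), -2), -4), Add(15, w)) = Mul(Mul(-6, Pow(Mul(Add(2, 1), -2), 2)), Add(15, 11)) = Mul(Mul(-6, Pow(Mul(3, -2), 2)), 26) = Mul(Mul(-6, Pow(-6, 2)), 26) = Mul(Mul(-6, 36), 26) = Mul(-216, 26) = -5616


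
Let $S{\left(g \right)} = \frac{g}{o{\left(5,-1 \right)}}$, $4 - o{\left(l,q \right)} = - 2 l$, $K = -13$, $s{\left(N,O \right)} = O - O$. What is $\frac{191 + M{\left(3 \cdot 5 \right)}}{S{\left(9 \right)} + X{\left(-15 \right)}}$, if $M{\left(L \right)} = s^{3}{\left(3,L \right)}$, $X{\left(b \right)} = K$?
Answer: $- \frac{2674}{173} \approx -15.457$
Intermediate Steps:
$s{\left(N,O \right)} = 0$
$X{\left(b \right)} = -13$
$M{\left(L \right)} = 0$ ($M{\left(L \right)} = 0^{3} = 0$)
$o{\left(l,q \right)} = 4 + 2 l$ ($o{\left(l,q \right)} = 4 - - 2 l = 4 + 2 l$)
$S{\left(g \right)} = \frac{g}{14}$ ($S{\left(g \right)} = \frac{g}{4 + 2 \cdot 5} = \frac{g}{4 + 10} = \frac{g}{14}$)
$\frac{191 + M{\left(3 \cdot 5 \right)}}{S{\left(9 \right)} + X{\left(-15 \right)}} = \frac{191 + 0}{\frac{1}{14} \cdot 9 - 13} = \frac{191}{\frac{9}{14} - 13} = \frac{191}{- \frac{173}{14}} = 191 \left(- \frac{14}{173}\right) = - \frac{2674}{173}$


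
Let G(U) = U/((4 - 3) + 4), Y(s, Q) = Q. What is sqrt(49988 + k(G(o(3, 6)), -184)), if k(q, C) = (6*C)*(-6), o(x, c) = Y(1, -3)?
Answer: 2*sqrt(14153) ≈ 237.93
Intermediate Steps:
o(x, c) = -3
G(U) = U/5 (G(U) = U/(1 + 4) = U/5)
k(q, C) = -36*C
sqrt(49988 + k(G(o(3, 6)), -184)) = sqrt(49988 - 36*(-184)) = sqrt(49988 + 6624) = sqrt(56612) = 2*sqrt(14153)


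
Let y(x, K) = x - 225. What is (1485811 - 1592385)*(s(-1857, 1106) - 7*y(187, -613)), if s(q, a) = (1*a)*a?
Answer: -130393502148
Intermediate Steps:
y(x, K) = -225 + x
s(q, a) = a² (s(q, a) = a*a = a²)
(1485811 - 1592385)*(s(-1857, 1106) - 7*y(187, -613)) = (1485811 - 1592385)*(1106² - 7*(-225 + 187)) = -106574*(1223236 - 7*(-38)) = -106574*(1223236 + 266) = -106574*1223502 = -130393502148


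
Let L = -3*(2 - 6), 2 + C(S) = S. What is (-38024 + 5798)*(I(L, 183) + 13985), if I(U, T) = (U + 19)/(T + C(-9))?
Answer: -38759031963/86 ≈ -4.5069e+8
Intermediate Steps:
C(S) = -2 + S
L = 12 (L = -3*(-4) = 12)
I(U, T) = (19 + U)/(-11 + T) (I(U, T) = (U + 19)/(T + (-2 - 9)) = (19 + U)/(T - 11) = (19 + U)/(-11 + T))
(-38024 + 5798)*(I(L, 183) + 13985) = (-38024 + 5798)*((19 + 12)/(-11 + 183) + 13985) = -32226*(31/172 + 13985) = -32226*2405451/172 = -38759031963/86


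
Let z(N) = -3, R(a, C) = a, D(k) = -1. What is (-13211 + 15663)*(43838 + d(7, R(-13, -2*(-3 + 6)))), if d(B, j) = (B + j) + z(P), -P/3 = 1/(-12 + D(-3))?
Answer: 107468708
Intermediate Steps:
P = 3/13 (P = -3/(-12 - 1) = -3/(-13) = -3*(-1/13) = 3/13 ≈ 0.23077)
d(B, j) = -3 + B + j (d(B, j) = (B + j) - 3 = -3 + B + j)
(-13211 + 15663)*(43838 + d(7, R(-13, -2*(-3 + 6)))) = (-13211 + 15663)*(43838 + (-3 + 7 - 13)) = 2452*(43838 - 9) = 2452*43829 = 107468708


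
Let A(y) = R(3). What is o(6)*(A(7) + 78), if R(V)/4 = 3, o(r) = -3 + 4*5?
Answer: 1530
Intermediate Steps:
o(r) = 17 (o(r) = -3 + 20 = 17)
R(V) = 12 (R(V) = 4*3 = 12)
A(y) = 12
o(6)*(A(7) + 78) = 17*(12 + 78) = 17*90 = 1530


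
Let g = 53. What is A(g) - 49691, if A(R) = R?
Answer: -49638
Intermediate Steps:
A(g) - 49691 = 53 - 49691 = -49638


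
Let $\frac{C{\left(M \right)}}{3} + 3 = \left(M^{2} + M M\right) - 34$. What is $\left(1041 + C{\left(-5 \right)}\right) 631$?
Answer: $681480$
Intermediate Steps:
$C{\left(M \right)} = -111 + 6 M^{2}$ ($C{\left(M \right)} = -9 + 3 \left(\left(M^{2} + M M\right) - 34\right) = -9 + 3 \left(\left(M^{2} + M^{2}\right) - 34\right) = -9 + 3 \left(2 M^{2} - 34\right) = -9 + 3 \left(-34 + 2 M^{2}\right) = -9 + \left(-102 + 6 M^{2}\right) = -111 + 6 M^{2}$)
$\left(1041 + C{\left(-5 \right)}\right) 631 = \left(1041 - \left(111 - 6 \left(-5\right)^{2}\right)\right) 631 = \left(1041 + \left(-111 + 6 \cdot 25\right)\right) 631 = \left(1041 + \left(-111 + 150\right)\right) 631 = \left(1041 + 39\right) 631 = 1080 \cdot 631 = 681480$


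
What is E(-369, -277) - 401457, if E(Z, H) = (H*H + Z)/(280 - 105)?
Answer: -14035723/35 ≈ -4.0102e+5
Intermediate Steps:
E(Z, H) = Z/175 + H²/175 (E(Z, H) = (H² + Z)/175 = (Z + H²)*(1/175) = Z/175 + H²/175)
E(-369, -277) - 401457 = ((1/175)*(-369) + (1/175)*(-277)²) - 401457 = (-369/175 + (1/175)*76729) - 401457 = (-369/175 + 76729/175) - 401457 = 15272/35 - 401457 = -14035723/35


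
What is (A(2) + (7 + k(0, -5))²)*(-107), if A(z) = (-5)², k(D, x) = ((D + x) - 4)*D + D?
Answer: -7918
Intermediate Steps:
k(D, x) = D + D*(-4 + D + x) (k(D, x) = (-4 + D + x)*D + D = D*(-4 + D + x) + D = D + D*(-4 + D + x))
A(z) = 25
(A(2) + (7 + k(0, -5))²)*(-107) = (25 + (7 + 0*(-3 + 0 - 5))²)*(-107) = (25 + (7 + 0*(-8))²)*(-107) = (25 + (7 + 0)²)*(-107) = (25 + 7²)*(-107) = (25 + 49)*(-107) = 74*(-107) = -7918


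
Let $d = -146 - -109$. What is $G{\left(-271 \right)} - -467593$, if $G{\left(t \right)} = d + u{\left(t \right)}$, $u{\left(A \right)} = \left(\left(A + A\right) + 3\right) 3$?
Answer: $465939$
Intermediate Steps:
$u{\left(A \right)} = 9 + 6 A$ ($u{\left(A \right)} = \left(2 A + 3\right) 3 = \left(3 + 2 A\right) 3 = 9 + 6 A$)
$d = -37$ ($d = -146 + 109 = -37$)
$G{\left(t \right)} = -28 + 6 t$ ($G{\left(t \right)} = -37 + \left(9 + 6 t\right) = -28 + 6 t$)
$G{\left(-271 \right)} - -467593 = \left(-28 + 6 \left(-271\right)\right) - -467593 = \left(-28 - 1626\right) + 467593 = -1654 + 467593 = 465939$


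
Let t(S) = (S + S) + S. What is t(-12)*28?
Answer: -1008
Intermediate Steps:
t(S) = 3*S (t(S) = 2*S + S = 3*S)
t(-12)*28 = (3*(-12))*28 = -36*28 = -1008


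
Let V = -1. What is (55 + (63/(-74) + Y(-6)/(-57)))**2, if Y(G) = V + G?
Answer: 52402992889/17791524 ≈ 2945.4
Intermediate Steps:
Y(G) = -1 + G
(55 + (63/(-74) + Y(-6)/(-57)))**2 = (55 + (63/(-74) + (-1 - 6)/(-57)))**2 = (55 + (63*(-1/74) - 7*(-1/57)))**2 = (55 + (-63/74 + 7/57))**2 = (55 - 3073/4218)**2 = (228917/4218)**2 = 52402992889/17791524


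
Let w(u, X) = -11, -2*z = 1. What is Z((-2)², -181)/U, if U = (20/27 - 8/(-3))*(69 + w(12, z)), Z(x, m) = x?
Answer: 27/1334 ≈ 0.020240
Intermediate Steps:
z = -½ (z = -½*1 = -½ ≈ -0.50000)
U = 5336/27 (U = (20/27 - 8/(-3))*(69 - 11) = (20*(1/27) - 8*(-⅓))*58 = (20/27 + 8/3)*58 = (92/27)*58 = 5336/27 ≈ 197.63)
Z((-2)², -181)/U = (-2)²/(5336/27) = 4*(27/5336) = 27/1334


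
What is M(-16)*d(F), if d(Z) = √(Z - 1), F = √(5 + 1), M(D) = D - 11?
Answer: -27*√(-1 + √6) ≈ -32.507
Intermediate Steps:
M(D) = -11 + D
F = √6 ≈ 2.4495
d(Z) = √(-1 + Z)
M(-16)*d(F) = (-11 - 16)*√(-1 + √6) = -27*√(-1 + √6)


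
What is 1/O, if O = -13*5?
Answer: -1/65 ≈ -0.015385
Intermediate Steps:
O = -65
1/O = 1/(-65) = -1/65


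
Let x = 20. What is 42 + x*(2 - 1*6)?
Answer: -38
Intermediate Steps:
42 + x*(2 - 1*6) = 42 + 20*(2 - 1*6) = 42 + 20*(2 - 6) = 42 + 20*(-4) = 42 - 80 = -38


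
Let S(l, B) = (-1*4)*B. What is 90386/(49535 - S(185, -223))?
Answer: 90386/48643 ≈ 1.8582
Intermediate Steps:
S(l, B) = -4*B
90386/(49535 - S(185, -223)) = 90386/(49535 - (-4)*(-223)) = 90386/(49535 - 1*892) = 90386/(49535 - 892) = 90386/48643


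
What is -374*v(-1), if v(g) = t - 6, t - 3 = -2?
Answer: 1870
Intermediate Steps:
t = 1 (t = 3 - 2 = 1)
v(g) = -5 (v(g) = 1 - 6 = -5)
-374*v(-1) = -374*(-5) = 1870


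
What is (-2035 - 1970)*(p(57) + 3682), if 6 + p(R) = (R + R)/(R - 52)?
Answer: -14813694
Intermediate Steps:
p(R) = -6 + 2*R/(-52 + R) (p(R) = -6 + (R + R)/(R - 52) = -6 + (2*R)/(-52 + R) = -6 + 2*R/(-52 + R))
(-2035 - 1970)*(p(57) + 3682) = (-2035 - 1970)*(4*(78 - 1*57)/(-52 + 57) + 3682) = -4005*(4*(78 - 57)/5 + 3682) = -4005*(4*(1/5)*21 + 3682) = -4005*(84/5 + 3682) = -4005*18494/5 = -14813694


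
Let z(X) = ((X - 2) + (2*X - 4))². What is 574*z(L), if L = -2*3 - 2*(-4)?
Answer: 0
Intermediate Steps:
L = 2 (L = -6 + 8 = 2)
z(X) = (-6 + 3*X)² (z(X) = ((-2 + X) + (-4 + 2*X))² = (-6 + 3*X)²)
574*z(L) = 574*(9*(-2 + 2)²) = 574*(9*0²) = 574*(9*0) = 574*0 = 0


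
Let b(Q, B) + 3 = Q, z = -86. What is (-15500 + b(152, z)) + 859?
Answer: -14492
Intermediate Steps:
b(Q, B) = -3 + Q
(-15500 + b(152, z)) + 859 = (-15500 + (-3 + 152)) + 859 = (-15500 + 149) + 859 = -15351 + 859 = -14492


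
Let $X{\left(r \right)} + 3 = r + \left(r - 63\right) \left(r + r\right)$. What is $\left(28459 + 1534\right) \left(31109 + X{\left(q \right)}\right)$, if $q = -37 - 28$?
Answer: $1430096233$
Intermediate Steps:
$q = -65$ ($q = -37 - 28 = -65$)
$X{\left(r \right)} = -3 + r + 2 r \left(-63 + r\right)$ ($X{\left(r \right)} = -3 + \left(r + \left(r - 63\right) \left(r + r\right)\right) = -3 + \left(r + \left(-63 + r\right) 2 r\right) = -3 + \left(r + 2 r \left(-63 + r\right)\right) = -3 + r + 2 r \left(-63 + r\right)$)
$\left(28459 + 1534\right) \left(31109 + X{\left(q \right)}\right) = \left(28459 + 1534\right) \left(31109 - \left(-8122 - 8450\right)\right) = 29993 \left(31109 + \left(-3 + 8125 + 2 \cdot 4225\right)\right) = 29993 \left(31109 + \left(-3 + 8125 + 8450\right)\right) = 29993 \left(31109 + 16572\right) = 29993 \cdot 47681 = 1430096233$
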